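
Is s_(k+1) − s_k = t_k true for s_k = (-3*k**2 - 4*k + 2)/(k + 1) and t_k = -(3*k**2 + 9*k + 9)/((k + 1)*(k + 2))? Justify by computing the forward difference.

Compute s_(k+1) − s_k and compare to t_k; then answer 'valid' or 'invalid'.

s_(k+1) = (-3*k**2 - 10*k - 5)/(k + 2)
s_(k+1) − s_k = 3*(-k**2 - 3*k - 3)/(k**2 + 3*k + 2)
(s_(k+1) − s_k) − t_k = 0

valid; difference matches t_k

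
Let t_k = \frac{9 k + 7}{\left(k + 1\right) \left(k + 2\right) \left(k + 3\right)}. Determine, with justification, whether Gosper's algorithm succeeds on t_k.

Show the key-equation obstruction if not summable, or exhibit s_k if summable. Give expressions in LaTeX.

Step 1: r(k) = (k + 1)*(9*k + 16)/((k + 4)*(9*k + 7)).
Take A(k)=k + 1, B(k)=k + 4, C(k)=k + 7/9.
Need (k + 1)·f(k+1) − (k + 3)·f(k) = k + 7/9.
d = 2 from the (1,1,1) case.
Match coefficients ⇒ f(k) = k*(4*k + 3)/9.
R(k) = B(k−1)·f(k)/C(k) = k*(k + 3)*(4*k + 3)/(9*k + 7); s_k = R·t_k = k*(4*k + 3)/((k + 1)*(k + 2)).
Δs = (9*k + 7)/(k**3 + 6*k**2 + 11*k + 6), as required.

Yes. s_k = \frac{k \left(4 k + 3\right)}{\left(k + 1\right) \left(k + 2\right)}.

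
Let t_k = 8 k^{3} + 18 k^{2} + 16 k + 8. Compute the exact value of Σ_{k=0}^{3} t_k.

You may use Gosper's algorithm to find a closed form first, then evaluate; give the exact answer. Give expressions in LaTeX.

t_(k+1)/t_k = (4*k**3 + 21*k**2 + 38*k + 25)/(4*k**3 + 9*k**2 + 8*k + 4).
Gosper form: A/B · C(k+1)/C(k) with A=1, B=1, C=k**3 + 9*k**2/4 + 2*k + 1.
Key eq: (1)·f(k+1) = (1)·f(k) + (k**3 + 9*k**2/4 + 2*k + 1).
d = 4 from the (0,0,3) case.
Solve for f: f(k) = k*(2*k**3 + 2*k**2 + k + 3)/8 (degree 4 ≤ 4).
Certificate R = B(k−1)f/C = k*(2*k**3 + 2*k**2 + k + 3)/(2*(4*k**3 + 9*k**2 + 8*k + 4)) gives s_k = k*(2*k**3 + 2*k**2 + k + 3).
Check: Δs_k = 8*k**3 + 18*k**2 + 16*k + 8. ✓
Evaluate s at k=4 and k=0: 668 and 0; difference 668.

Σ = 668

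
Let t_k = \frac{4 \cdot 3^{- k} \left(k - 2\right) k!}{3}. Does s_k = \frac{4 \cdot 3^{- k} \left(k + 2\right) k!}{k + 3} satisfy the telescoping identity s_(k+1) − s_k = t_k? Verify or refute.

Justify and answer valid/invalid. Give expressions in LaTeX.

s_(k+1) = 4*(k + 3)*factorial(k + 1)/(3*3**k*(k + 4))
s_(k+1) − s_k = 4*(k**3 + 4*k**2 - 3*k - 15)*factorial(k)/(3*3**k*(k + 3)*(k + 4))
(s_(k+1) − s_k) − t_k = -4*(k**2 + k - 9)*factorial(k)/(3*3**k*(k + 3)*(k + 4))

Invalid: residual - \frac{4 \cdot 3^{- k} \left(k^{2} + k - 9\right) k!}{3 \left(k + 3\right) \left(k + 4\right)} ≠ 0.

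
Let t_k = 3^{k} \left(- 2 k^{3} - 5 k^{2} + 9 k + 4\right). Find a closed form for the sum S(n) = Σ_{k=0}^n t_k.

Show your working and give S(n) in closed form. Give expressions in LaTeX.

S(n) = - 3 \cdot 3^{n} n^{3} - 3 \cdot 3^{n} n^{2} + 12 \cdot 3^{n} n + 4

t_(k+1)/t_k = 3*(2*k**3 + 11*k**2 + 7*k - 6)/(2*k**3 + 5*k**2 - 9*k - 4).
A = 3, B = 1, C = k**3 + 5*k**2/2 - 9*k/2 - 2.
Set up (3)·f(k+1) − (1)·f(k) − (k**3 + 5*k**2/2 - 9*k/2 - 2) = 0.
Bound: deg f ≤ 3.
Solve for f: f(k) = (k - 1)*(k**2 - k - 4)/2 (degree 3 ≤ 3).
Then R = B(k−1)f/C = (k - 1)*(k**2 - k - 4)/(2*k**3 + 5*k**2 - 9*k - 4), so s_k = R(k)·t_k = 3**k*(-k**3 + 2*k**2 + 3*k - 4).
Verify: 3**k*(-2*k**3 - 5*k**2 + 9*k + 4) matches t_k.
Evaluate: s_(n+1) = 3**(n + 1)*n*(-n**2 - n + 4); subtract s_(0) = -4 ⇒ S(n) = -3*3**n*n**3 - 3*3**n*n**2 + 12*3**n*n + 4.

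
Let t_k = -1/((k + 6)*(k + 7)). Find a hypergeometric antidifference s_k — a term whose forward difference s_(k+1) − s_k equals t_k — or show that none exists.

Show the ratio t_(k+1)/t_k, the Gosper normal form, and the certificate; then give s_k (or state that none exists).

s_k = -k/(6*k + 36)

Compute t_(k+1)/t_k: get (k + 6)/(k + 8).
A = k + 6, B = k + 8, C = 1.
Need (k + 6)·f(k+1) − (k + 7)·f(k) = 1.
Degrees (1,1,0) ⇒ d ≤ 1.
Coefficient equations give f(k) = k/6.
So s_k = (B(k−1)f/C)·t_k = (k*(k + 7)/6)·t_k = -k/(6*k + 36).
Check: Δs_k = -1/(k**2 + 13*k + 42). ✓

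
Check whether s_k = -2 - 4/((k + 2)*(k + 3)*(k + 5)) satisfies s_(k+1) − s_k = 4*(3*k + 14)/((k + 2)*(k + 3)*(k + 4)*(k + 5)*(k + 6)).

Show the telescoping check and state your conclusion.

s_(k+1) = -2 - 4/((k + 3)*(k + 4)*(k + 6))
s_(k+1) − s_k = 4*(3*k + 14)/(k**5 + 20*k**4 + 155*k**3 + 580*k**2 + 1044*k + 720)
(s_(k+1) − s_k) − t_k = 0

valid; difference matches t_k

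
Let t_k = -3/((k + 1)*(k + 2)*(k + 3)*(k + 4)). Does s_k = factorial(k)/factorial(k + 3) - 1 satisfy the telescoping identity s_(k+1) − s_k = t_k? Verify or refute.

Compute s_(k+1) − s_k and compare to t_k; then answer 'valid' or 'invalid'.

s_(k+1) = factorial(k + 1)/factorial(k + 4) - 1
s_(k+1) − s_k = -3/((k + 1)*(k + 2)*(k + 3)*(k + 4))
(s_(k+1) − s_k) − t_k = 0

Valid: the claim telescopes to t_k.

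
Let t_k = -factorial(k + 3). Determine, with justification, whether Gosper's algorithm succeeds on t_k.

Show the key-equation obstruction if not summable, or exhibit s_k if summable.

Step 1: r(k) = k + 4.
Gosper form: A/B · C(k+1)/C(k) with A=k + 4, B=1, C=1.
Key eq: (k + 4)·f(k+1) = (1)·f(k) + (1).
deg f ≤ -1 (via 1,0,0).
Negative degree bound (-1): no f exists, t_k not Gosper-summable.

No — t_k has no hypergeometric antidifference.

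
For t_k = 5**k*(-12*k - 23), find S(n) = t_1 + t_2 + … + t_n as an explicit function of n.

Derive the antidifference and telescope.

Ratio r(k) = 5*(12*k + 35)/(12*k + 23).
Normal form (A,B,C) = (5, 1, k + 23/12).
Need (5)·f(k+1) − (1)·f(k) = k + 23/12.
deg f ≤ 1 (via 0,0,1).
Coefficient equations give f(k) = (3*k + 2)/12.
Certificate R = B(k−1)f/C = (3*k + 2)/(12*k + 23) gives s_k = 5**k*(-3*k - 2).
Δs = 5**k*(-12*k - 23), as required.
s_(n+1) = 5**(n + 1)*(-3*n - 5) and s_(1) = -25, so S(n) = -15*5**n*n - 25*5**n + 25.

S(n) = -15*5**n*n - 25*5**n + 25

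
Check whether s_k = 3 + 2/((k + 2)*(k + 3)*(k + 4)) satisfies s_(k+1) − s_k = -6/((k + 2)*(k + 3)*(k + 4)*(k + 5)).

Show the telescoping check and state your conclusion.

s_(k+1) = 3 + 2/((k + 3)*(k + 4)*(k + 5))
s_(k+1) − s_k = -6/((k + 2)*(k + 3)*(k + 4)*(k + 5))
(s_(k+1) − s_k) − t_k = 0

Valid: the claim telescopes to t_k.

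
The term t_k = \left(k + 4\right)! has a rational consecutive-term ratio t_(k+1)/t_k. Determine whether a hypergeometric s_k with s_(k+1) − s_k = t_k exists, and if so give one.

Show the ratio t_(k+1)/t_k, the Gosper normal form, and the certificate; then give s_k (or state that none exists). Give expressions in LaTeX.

none — t_k is not Gosper-summable

The ratio is k + 5.
A = k + 5, B = 1, C = 1.
f must satisfy (k + 5)·f(k+1) − (1)·f(k) = 1.
From deg A=1, deg B=0, deg C=0: d=-1.
Negative degree bound (-1): no f exists, t_k not Gosper-summable.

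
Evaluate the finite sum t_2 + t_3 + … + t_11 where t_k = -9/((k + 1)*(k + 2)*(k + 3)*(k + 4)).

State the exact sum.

The ratio is (k + 1)/(k + 5).
So A=k + 1 and B=k + 5, with C=1.
Key eq: (k + 1)·f(k+1) = (k + 4)·f(k) + (1).
Degrees (1,1,0) ⇒ d ≤ 3.
Solve for f: f(k) = k*(k**2 + 6*k + 11)/18 (degree 3 ≤ 3).
Certificate R = B(k−1)f/C = k*(k + 4)*(k**2 + 6*k + 11)/18 gives s_k = k*(-k**2 - 6*k - 11)/(2*(k + 1)*(k + 2)*(k + 3)).
Check: Δs_k = -9/(k**4 + 10*k**3 + 35*k**2 + 50*k + 24). ✓
Sum = s_(12) − s_(2); s_(12) = -227/455, s_(2) = -9/20 ⇒ -89/1820.

Σ = -89/1820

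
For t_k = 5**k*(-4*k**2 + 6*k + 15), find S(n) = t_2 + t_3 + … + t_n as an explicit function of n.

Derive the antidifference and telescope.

S(n) = -5*5**n*n**2 + 10*5**n*n + 15*5**n - 100

Compute t_(k+1)/t_k: get 5*(4*k**2 + 2*k - 17)/(4*k**2 - 6*k - 15).
So A=5 and B=1, with C=k**2 - 3*k/2 - 15/4.
Key eq: (5)·f(k+1) = (1)·f(k) + (k**2 - 3*k/2 - 15/4).
deg f ≤ 2 (via 0,0,2).
A polynomial solution: f(k) = k*(k - 4)/4.
Then R = B(k−1)f/C = k*(k - 4)/(4*k**2 - 6*k - 15), so s_k = R(k)·t_k = 5**k*k*(4 - k).
Verify: 5**k*(-4*k**2 + 6*k + 15) matches t_k.
s_(n+1) = 5**(n + 1)*(-n**2 + 2*n + 3) and s_(2) = 100, so S(n) = -5*5**n*n**2 + 10*5**n*n + 15*5**n - 100.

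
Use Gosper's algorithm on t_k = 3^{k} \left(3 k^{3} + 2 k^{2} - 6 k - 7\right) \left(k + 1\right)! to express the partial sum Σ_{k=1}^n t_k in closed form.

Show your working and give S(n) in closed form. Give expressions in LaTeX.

S(n) = 3 \cdot 3^{n} n^{4} n! + 6 \cdot 3^{n} n^{3} n! - 6 \cdot 3^{n} n^{2} n! - 15 \cdot 3^{n} n n! - 6 \cdot 3^{n} n! + 6

Step 1: r(k) = 3*(3*k**4 + 17*k**3 + 29*k**2 + 6*k - 16)/(3*k**3 + 2*k**2 - 6*k - 7).
So A=3*k + 6 and B=1, with C=k**3 + 2*k**2/3 - 2*k - 7/3.
Solve (3*k + 6)·f(k+1) − (1)·f(k) = k**3 + 2*k**2/3 - 2*k - 7/3.
Degrees (1,0,3) ⇒ d ≤ 2.
Solve for f: f(k) = (k**2 - 3*k + 1)/3 (degree 2 ≤ 2).
Get s_k = R·t_k = 3**k*(k**2 - 3*k + 1)*factorial(k + 1) with R(k) = B(k−1)f(k)/C(k) = (k**2 - 3*k + 1)/(3*k**3 + 2*k**2 - 6*k - 7).
Δs = 3**k*(3*k**3 + 2*k**2 - 6*k - 7)*factorial(k + 1), as required.
Evaluate: s_(n+1) = 3**(n + 1)*(n**2 - n - 1)*factorial(n + 2); subtract s_(1) = -6 ⇒ S(n) = 3*3**n*n**4*factorial(n) + 6*3**n*n**3*factorial(n) - 6*3**n*n**2*factorial(n) - 15*3**n*n*factorial(n) - 6*3**n*factorial(n) + 6.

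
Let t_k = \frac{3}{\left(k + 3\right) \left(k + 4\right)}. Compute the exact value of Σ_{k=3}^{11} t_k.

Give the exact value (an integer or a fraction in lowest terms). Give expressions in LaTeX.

Σ = 3/10

The ratio is (k + 3)/(k + 5).
Take A(k)=k + 3, B(k)=k + 5, C(k)=1.
Need (k + 3)·f(k+1) − (k + 4)·f(k) = 1.
Bound: deg f ≤ 1.
Solve for f: f(k) = k/3 (degree 1 ≤ 1).
Get s_k = R·t_k = k/(k + 3) with R(k) = B(k−1)f(k)/C(k) = k*(k + 4)/3.
s_(k+1) − s_k = 3/(k**2 + 7*k + 12) = t_k.
Sum = s_(12) − s_(3); s_(12) = 4/5, s_(3) = 1/2 ⇒ 3/10.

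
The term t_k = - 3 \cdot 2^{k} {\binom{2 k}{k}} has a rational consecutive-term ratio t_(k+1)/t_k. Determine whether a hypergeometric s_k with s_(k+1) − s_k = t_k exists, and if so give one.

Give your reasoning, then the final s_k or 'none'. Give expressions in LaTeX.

no hypergeometric antidifference exists

t_(k+1)/t_k = 4*(2*k + 1)/(k + 1).
Normal form (A,B,C) = (8*k + 4, k + 1, 1).
Key eq: (8*k + 4)·f(k+1) = (k)·f(k) + (1).
Degrees (1,1,0) ⇒ d ≤ -1.
deg f ≤ -1 is impossible — no certificate.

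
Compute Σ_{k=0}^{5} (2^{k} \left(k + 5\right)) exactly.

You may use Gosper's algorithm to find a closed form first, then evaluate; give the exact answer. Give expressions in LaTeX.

Σ = 573

The ratio is 2*(k + 6)/(k + 5).
A = 2, B = 1, C = k + 5.
Need (2)·f(k+1) − (1)·f(k) = k + 5.
Degrees (0,0,1) ⇒ d ≤ 1.
Solving with deg f ≤ 1: f(k) = k + 3.
So s_k = (B(k−1)f/C)·t_k = ((k + 3)/(k + 5))·t_k = 2**k*(k + 3).
Check: Δs_k = 2**k*(k + 5). ✓
Σ_(k=0)^(5) t_k = s_(6) − s_(0) = 576 − (3) = 573.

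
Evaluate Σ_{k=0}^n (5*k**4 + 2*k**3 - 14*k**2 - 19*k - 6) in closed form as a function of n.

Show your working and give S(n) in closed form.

S(n) = n**5 + 3*n**4 - 2*n**3 - 16*n**2 - 18*n - 6

Compute t_(k+1)/t_k: get (5*k**4 + 22*k**3 + 22*k**2 - 21*k - 32)/(5*k**4 + 2*k**3 - 14*k**2 - 19*k - 6).
A = 1, B = 1, C = k**4 + 2*k**3/5 - 14*k**2/5 - 19*k/5 - 6/5.
f must satisfy (1)·f(k+1) − (1)·f(k) = k**4 + 2*k**3/5 - 14*k**2/5 - 19*k/5 - 6/5.
deg f ≤ 5 (via 0,0,4).
Solving with deg f ≤ 5: f(k) = k*(k**4 - 2*k**3 - 4*k**2 - 2*k + 1)/5.
Certificate R = B(k−1)f/C = k*(k**4 - 2*k**3 - 4*k**2 - 2*k + 1)/(5*k**4 + 2*k**3 - 14*k**2 - 19*k - 6) gives s_k = k*(k**4 - 2*k**3 - 4*k**2 - 2*k + 1).
Verify: 5*k**4 + 2*k**3 - 14*k**2 - 19*k - 6 matches t_k.
s_(n+1) = n**5 + 3*n**4 - 2*n**3 - 16*n**2 - 18*n - 6 and s_(0) = 0, so S(n) = n**5 + 3*n**4 - 2*n**3 - 16*n**2 - 18*n - 6.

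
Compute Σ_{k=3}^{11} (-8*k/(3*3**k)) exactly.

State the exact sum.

Step 1: r(k) = (k + 1)/(3*k).
Gosper form: A/B · C(k+1)/C(k) with A=1/3, B=1, C=k.
Set up (1/3)·f(k+1) − (1)·f(k) − (k) = 0.
d = 1 from the (0,0,1) case.
A polynomial solution: f(k) = -3*(2*k + 1)/4.
R(k) = B(k−1)·f(k)/C(k) = -3*(2*k + 1)/(4*k); s_k = R·t_k = 2*(2*k + 1)/3**k.
Δs = -8*k/(3*3**k), as required.
Evaluate s at k=12 and k=3: 50/531441 and 14/27; difference -275512/531441.

Σ = -275512/531441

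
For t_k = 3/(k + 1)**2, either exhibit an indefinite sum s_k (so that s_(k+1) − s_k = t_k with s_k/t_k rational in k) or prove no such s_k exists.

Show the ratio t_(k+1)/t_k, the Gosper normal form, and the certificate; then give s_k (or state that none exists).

none (Gosper's algorithm certifies no s_k)

r(k) = (k + 1)**2/(k + 2)**2 after simplifying.
Gosper form: A/B · C(k+1)/C(k) with A=k**2 + 2*k + 1, B=k**2 + 4*k + 4, C=1.
Need (k**2 + 2*k + 1)·f(k+1) − (k**2 + 2*k + 1)·f(k) = 1.
From deg A=2, deg B=2, deg C=0: d=0.
Write f(k) = c0. Then LHS − RHS = -1, requiring -1 = 0: contradictory. No certificate.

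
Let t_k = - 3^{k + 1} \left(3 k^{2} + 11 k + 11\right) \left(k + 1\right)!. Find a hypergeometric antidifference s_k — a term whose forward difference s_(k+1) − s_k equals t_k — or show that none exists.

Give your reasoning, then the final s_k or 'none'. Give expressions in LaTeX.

Step 1: r(k) = 3*(3*k**3 + 23*k**2 + 59*k + 50)/(3*k**2 + 11*k + 11).
Take A(k)=3*k + 6, B(k)=1, C(k)=k**2 + 11*k/3 + 11/3.
Solve (3*k + 6)·f(k+1) − (1)·f(k) = k**2 + 11*k/3 + 11/3.
Bound: deg f ≤ 1.
Coefficient equations give f(k) = (k + 1)/3.
So s_k = (B(k−1)f/C)·t_k = ((k + 1)/(3*k**2 + 11*k + 11))·t_k = -3**(k + 1)*(k + 1)*factorial(k + 1).
s_(k+1) − s_k = -3**(k + 1)*(3*k**2 + 11*k + 11)*factorial(k + 1) = t_k.

s_k = - 3^{k + 1} \left(k + 1\right) \left(k + 1\right)!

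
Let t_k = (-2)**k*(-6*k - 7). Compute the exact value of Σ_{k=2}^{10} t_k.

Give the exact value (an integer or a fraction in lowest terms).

t_(k+1)/t_k = 2*(-6*k - 13)/(6*k + 7).
So A=-2 and B=1, with C=k + 7/6.
Need (-2)·f(k+1) − (1)·f(k) = k + 7/6.
d = 1 from the (0,0,1) case.
Coefficient equations give f(k) = -(2*k + 1)/6.
Certificate R = B(k−1)f/C = -(2*k + 1)/(6*k + 7) gives s_k = (-2)**k*(2*k + 1).
Check: Δs_k = (-2)**k*(-6*k - 7). ✓
Telescoping: Σ = s_(11) − s_(2) = -47104 − (20) = -47124.

Σ = -47124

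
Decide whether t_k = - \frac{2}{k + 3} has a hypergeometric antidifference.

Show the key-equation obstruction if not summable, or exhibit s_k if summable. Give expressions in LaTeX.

t_(k+1)/t_k = (k + 3)/(k + 4).
Take A(k)=k + 3, B(k)=k + 4, C(k)=1.
Solve (k + 3)·f(k+1) − (k + 3)·f(k) = 1.
d = 0 from the (1,1,0) case.
f = c0 ⇒ A·f(k+1) − B(k−1)·f(k) − C = -1. The system {-1 = 0} is inconsistent; no antidifference.

No — the linear system for f has no solution.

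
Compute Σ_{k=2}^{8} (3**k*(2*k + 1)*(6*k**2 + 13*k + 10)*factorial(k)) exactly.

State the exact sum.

The ratio is 3*(12*k**4 + 80*k**3 + 201*k**2 + 220*k + 87)/(12*k**3 + 32*k**2 + 33*k + 10).
Normal form (A,B,C) = (3*k + 3, 1, k**3 + 8*k**2/3 + 11*k/4 + 5/6).
Solve (3*k + 3)·f(k+1) − (1)·f(k) = k**3 + 8*k**2/3 + 11*k/4 + 5/6.
Degrees (1,0,3) ⇒ d ≤ 2.
Solving with deg f ≤ 2: f(k) = (2*k - 1)*(2*k + 1)/12.
Certificate R = B(k−1)f/C = (2*k - 1)/(6*k**2 + 13*k + 10) gives s_k = 3**k*(2*k - 1)*(2*k + 1)*factorial(k).
Check: Δs_k = 3**k*(2*k + 1)*(6*k**2 + 13*k + 10)*factorial(k). ✓
Telescoping: Σ = s_(9) − s_(2) = 2307049153920 − (270) = 2307049153650.

Σ = 2307049153650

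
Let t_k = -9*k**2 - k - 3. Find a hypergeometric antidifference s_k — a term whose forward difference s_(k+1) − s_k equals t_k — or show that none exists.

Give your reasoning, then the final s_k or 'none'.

r(k) = (k + 9*(k + 1)**2 + 4)/(9*k**2 + k + 3) after simplifying.
So A=1 and B=1, with C=k**2 + k/9 + 1/3.
Need (1)·f(k+1) − (1)·f(k) = k**2 + k/9 + 1/3.
From deg A=0, deg B=0, deg C=2: d=3.
Match coefficients ⇒ f(k) = k*(3*k**2 - 4*k + 4)/9.
Get s_k = R·t_k = k*(-3*k**2 + 4*k - 4) with R(k) = B(k−1)f(k)/C(k) = k*(3*k**2 - 4*k + 4)/(9*k**2 + k + 3).
Check: Δs_k = -9*k**2 - k - 3. ✓

s_k = k*(-3*k**2 + 4*k - 4)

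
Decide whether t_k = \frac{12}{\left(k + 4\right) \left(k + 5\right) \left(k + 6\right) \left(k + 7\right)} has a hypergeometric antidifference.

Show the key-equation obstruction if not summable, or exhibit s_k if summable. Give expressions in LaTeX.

Yes. s_k = \frac{k \left(k^{2} + 15 k + 74\right)}{30 \left(k + 4\right) \left(k + 5\right) \left(k + 6\right)}.

The ratio is (k + 4)/(k + 8).
Gosper form: A/B · C(k+1)/C(k) with A=k + 4, B=k + 8, C=1.
Set up (k + 4)·f(k+1) − (k + 7)·f(k) − (1) = 0.
Degrees (1,1,0) ⇒ d ≤ 3.
A polynomial solution: f(k) = k*(k**2 + 15*k + 74)/360.
Certificate R = B(k−1)f/C = k*(k + 7)*(k**2 + 15*k + 74)/360 gives s_k = k*(k**2 + 15*k + 74)/(30*(k + 4)*(k + 5)*(k + 6)).
s_(k+1) − s_k = 12/(k**4 + 22*k**3 + 179*k**2 + 638*k + 840) = t_k.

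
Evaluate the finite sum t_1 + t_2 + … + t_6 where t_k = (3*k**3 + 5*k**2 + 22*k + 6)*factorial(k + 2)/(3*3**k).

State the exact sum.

Σ = 635944/27

t_(k+1)/t_k = (3*k**4 + 23*k**3 + 83*k**2 + 159*k + 108)/(3*(3*k**3 + 5*k**2 + 22*k + 6)).
So A=k/3 + 1 and B=1, with C=k**3 + 5*k**2/3 + 22*k/3 + 2.
Need (k/3 + 1)·f(k+1) − (1)·f(k) = k**3 + 5*k**2/3 + 22*k/3 + 2.
d = 2 from the (1,0,3) case.
Match coefficients ⇒ f(k) = 3*k**2 - k + 2.
R(k) = B(k−1)·f(k)/C(k) = 3*(3*k**2 - k + 2)/(3*k**3 + 5*k**2 + 22*k + 6); s_k = R·t_k = (3*k**2 - k + 2)*factorial(k + 2)/3**k.
Δs = (3*k**3 + 5*k**2 + 22*k + 6)*factorial(k + 2)/(3*3**k), as required.
Σ_(k=1)^(6) t_k = s_(7) − s_(1) = 636160/27 − (8) = 635944/27.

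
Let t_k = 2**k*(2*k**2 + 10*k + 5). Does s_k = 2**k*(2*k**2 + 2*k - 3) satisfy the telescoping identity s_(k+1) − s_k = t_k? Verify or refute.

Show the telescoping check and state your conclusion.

s_(k+1) = 2**(k + 1)*(2*k**2 + 6*k + 1)
s_(k+1) − s_k = 2**k*(2*k**2 + 10*k + 5)
(s_(k+1) − s_k) − t_k = 0

valid; difference matches t_k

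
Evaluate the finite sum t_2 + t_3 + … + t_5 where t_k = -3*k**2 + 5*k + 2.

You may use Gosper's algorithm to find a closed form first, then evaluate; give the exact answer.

Step 1: r(k) = (3*k**2 + k - 4)/(3*k**2 - 5*k - 2).
Gosper form: A/B · C(k+1)/C(k) with A=1, B=1, C=k**2 - 5*k/3 - 2/3.
Key eq: (1)·f(k+1) = (1)·f(k) + (k**2 - 5*k/3 - 2/3).
d = 3 from the (0,0,2) case.
Coefficient equations give f(k) = k*(k**2 - 4*k + 1)/3.
Then R = B(k−1)f/C = k*(k**2 - 4*k + 1)/((k - 2)*(3*k + 1)), so s_k = R(k)·t_k = k*(-k**2 + 4*k - 1).
Check: Δs_k = -3*k**2 + 5*k + 2. ✓
Σ_(k=2)^(5) t_k = s_(6) − s_(2) = -78 − (6) = -84.

Σ = -84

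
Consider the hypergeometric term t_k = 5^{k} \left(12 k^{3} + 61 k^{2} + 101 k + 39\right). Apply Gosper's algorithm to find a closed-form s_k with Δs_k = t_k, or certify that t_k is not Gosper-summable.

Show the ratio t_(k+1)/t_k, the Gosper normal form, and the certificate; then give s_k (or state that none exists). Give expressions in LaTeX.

s_k = 5^{k} \left(3 k^{3} + 4 k^{2} + 4 k - 4\right)

Ratio r(k) = 5*(12*k**3 + 97*k**2 + 259*k + 213)/(12*k**3 + 61*k**2 + 101*k + 39).
Factor: A=5; B=1; C=k**3 + 61*k**2/12 + 101*k/12 + 13/4.
f must satisfy (5)·f(k+1) − (1)·f(k) = k**3 + 61*k**2/12 + 101*k/12 + 13/4.
From deg A=0, deg B=0, deg C=3: d=3.
A polynomial solution: f(k) = (3*k**3 + 4*k**2 + 4*k - 4)/12.
Get s_k = R·t_k = 5**k*(3*k**3 + 4*k**2 + 4*k - 4) with R(k) = B(k−1)f(k)/C(k) = (3*k**3 + 4*k**2 + 4*k - 4)/(12*k**3 + 61*k**2 + 101*k + 39).
Check: Δs_k = 5**k*(12*k**3 + 61*k**2 + 101*k + 39). ✓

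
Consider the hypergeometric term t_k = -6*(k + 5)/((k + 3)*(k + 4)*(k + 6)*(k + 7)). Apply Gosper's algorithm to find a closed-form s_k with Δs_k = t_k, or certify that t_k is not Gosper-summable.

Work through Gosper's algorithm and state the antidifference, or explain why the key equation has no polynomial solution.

Ratio r(k) = (k + 3)*(k + 6)**2/((k + 5)**2*(k + 8)).
So A=k + 3 and B=k + 8, with C=k**2 + 10*k + 25.
Set up (k + 3)·f(k+1) − (k + 7)·f(k) − (k**2 + 10*k + 25) = 0.
Bound: deg f ≤ 4.
A polynomial solution: f(k) = k*(k + 4)*(k + 5)*(k + 9)/36.
Certificate R = B(k−1)f/C = k*(k + 4)*(k + 7)*(k + 9)/(36*(k + 5)) gives s_k = k*(-k - 9)/(6*(k**2 + 9*k + 18)).
Check: Δs_k = 6*(-k - 5)/(k**4 + 20*k**3 + 145*k**2 + 450*k + 504). ✓

s_k = k*(-k - 9)/(6*(k**2 + 9*k + 18))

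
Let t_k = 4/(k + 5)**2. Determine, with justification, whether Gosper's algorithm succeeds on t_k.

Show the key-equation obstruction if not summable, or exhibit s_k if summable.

No — t_k has no hypergeometric antidifference.

t_(k+1)/t_k = (k + 5)**2/(k + 6)**2.
Factor: A=k**2 + 10*k + 25; B=k**2 + 12*k + 36; C=1.
Need (k**2 + 10*k + 25)·f(k+1) − (k**2 + 10*k + 25)·f(k) = 1.
Degrees (2,2,0) ⇒ d ≤ 0.
Put f(k) = c0: A·f(k+1) − B(k−1)·f(k) − C = -1; need -1 = 0 — inconsistent ⇒ no f, not summable.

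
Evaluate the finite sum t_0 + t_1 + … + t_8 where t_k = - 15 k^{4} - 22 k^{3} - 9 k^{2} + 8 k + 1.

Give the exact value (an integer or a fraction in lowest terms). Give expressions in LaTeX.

Step 1: r(k) = (15*k**4 + 82*k**3 + 165*k**2 + 136*k + 37)/(15*k**4 + 22*k**3 + 9*k**2 - 8*k - 1).
Gosper form: A/B · C(k+1)/C(k) with A=1, B=1, C=k**4 + 22*k**3/15 + 3*k**2/5 - 8*k/15 - 1/15.
Need (1)·f(k+1) − (1)·f(k) = k**4 + 22*k**3/15 + 3*k**2/5 - 8*k/15 - 1/15.
From deg A=0, deg B=0, deg C=4: d=5.
Solve for f: f(k) = k*(3*k**4 - 2*k**3 - 3*k**2 - 3*k + 4)/15 (degree 5 ≤ 5).
Then R = B(k−1)f/C = k*(3*k**4 - 2*k**3 - 3*k**2 - 3*k + 4)/(15*k**4 + 22*k**3 + 9*k**2 - 8*k - 1), so s_k = R(k)·t_k = k*(-3*k**4 + 2*k**3 + 3*k**2 + 3*k - 4).
Δs = -15*k**4 - 22*k**3 - 9*k**2 + 8*k + 1, as required.
Telescoping: Σ = s_(9) − s_(0) = -161631 − (0) = -161631.

Σ = -161631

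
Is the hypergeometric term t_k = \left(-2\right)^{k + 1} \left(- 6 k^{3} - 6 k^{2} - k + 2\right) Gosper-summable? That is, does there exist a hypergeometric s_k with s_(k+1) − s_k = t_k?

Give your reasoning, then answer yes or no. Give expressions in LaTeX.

Compute t_(k+1)/t_k: get 2*(-6*k**3 - 24*k**2 - 31*k - 11)/(6*k**3 + 6*k**2 + k - 2).
Factor: A=-2; B=1; C=k**3 + k**2 + k/6 - 1/3.
Solve (-2)·f(k+1) − (1)·f(k) = k**3 + k**2 + k/6 - 1/3.
deg f ≤ 3 (via 0,0,3).
Solving with deg f ≤ 3: f(k) = -k*(2*k**2 - 2*k - 1)/6.
Get s_k = R·t_k = 2*(-2)**k*k*(-2*k**2 + 2*k + 1) with R(k) = B(k−1)f(k)/C(k) = -k*(2*k**2 - 2*k - 1)/(6*k**3 + 6*k**2 + k - 2).
Check: Δs_k = (-2)**(k + 1)*(-6*k**3 - 6*k**2 - k + 2). ✓

Yes. s_k = 2 \left(-2\right)^{k} k \left(- 2 k^{2} + 2 k + 1\right).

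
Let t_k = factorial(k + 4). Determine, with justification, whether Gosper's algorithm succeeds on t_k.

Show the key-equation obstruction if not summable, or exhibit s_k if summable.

The ratio is k + 5.
Normal form (A,B,C) = (k + 5, 1, 1).
Key eq: (k + 5)·f(k+1) = (1)·f(k) + (1).
d = -1 from the (1,0,0) case.
Bound -1 < 0, so the key equation has no polynomial solution.

No. Not Gosper-summable.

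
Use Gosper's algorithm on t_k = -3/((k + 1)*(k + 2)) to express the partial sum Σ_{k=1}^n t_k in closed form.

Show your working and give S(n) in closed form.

S(n) = -3*n/(2*n + 4)

The ratio is (k + 1)/(k + 3).
Normal form (A,B,C) = (k + 1, k + 3, 1).
Solve (k + 1)·f(k+1) − (k + 2)·f(k) = 1.
deg f ≤ 1 (via 1,1,0).
Solve for f: f(k) = k (degree 1 ≤ 1).
Then R = B(k−1)f/C = k*(k + 2), so s_k = R(k)·t_k = -3*k/(k + 1).
Check: Δs_k = -3/(k**2 + 3*k + 2). ✓
Σ_(k=1)^n t_k = s_(n+1) − s_(1) = (3*(-n - 1)/(n + 2)) − (-3/2), i.e. -3*n/(2*n + 4).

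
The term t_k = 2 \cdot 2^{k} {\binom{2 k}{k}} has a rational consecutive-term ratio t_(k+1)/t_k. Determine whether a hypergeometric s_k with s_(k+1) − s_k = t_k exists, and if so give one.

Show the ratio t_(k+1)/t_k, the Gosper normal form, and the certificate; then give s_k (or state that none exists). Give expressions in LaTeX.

The ratio is 4*(2*k + 1)/(k + 1).
A = 8*k + 4, B = k + 1, C = 1.
Need (8*k + 4)·f(k+1) − (k)·f(k) = 1.
Degrees (1,1,0) ⇒ d ≤ -1.
Bound -1 < 0, so the key equation has no polynomial solution.

not Gosper-summable; s_k does not exist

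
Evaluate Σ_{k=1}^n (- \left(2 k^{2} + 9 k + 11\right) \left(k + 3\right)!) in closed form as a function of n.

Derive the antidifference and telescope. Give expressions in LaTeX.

S(n) = - 2 n \left(n + 4\right)! - 3 \left(n + 4\right)! + 72

Step 1: r(k) = (k + 4)*(9*k + 2*(k + 1)**2 + 20)/(2*k**2 + 9*k + 11).
Factor: A=k + 4; B=1; C=k**2 + 9*k/2 + 11/2.
Need (k + 4)·f(k+1) − (1)·f(k) = k**2 + 9*k/2 + 11/2.
Bound: deg f ≤ 1.
Match coefficients ⇒ f(k) = (2*k + 1)/2.
R(k) = B(k−1)·f(k)/C(k) = (2*k + 1)/(2*k**2 + 9*k + 11); s_k = R·t_k = -(2*k + 1)*factorial(k + 3).
s_(k+1) − s_k = -(2*k**2 + 9*k + 11)*factorial(k + 3) = t_k.
Evaluate: s_(n+1) = -(2*n + 3)*factorial(n + 4); subtract s_(1) = -72 ⇒ S(n) = -2*n*factorial(n + 4) - 3*factorial(n + 4) + 72.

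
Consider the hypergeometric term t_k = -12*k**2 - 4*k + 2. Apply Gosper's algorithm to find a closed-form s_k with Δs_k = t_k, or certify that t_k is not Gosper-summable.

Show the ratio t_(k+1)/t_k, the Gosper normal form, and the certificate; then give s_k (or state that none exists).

s_k = 2*k*(-2*k**2 + 2*k + 1)

Step 1: r(k) = (6*k**2 + 14*k + 7)/(6*k**2 + 2*k - 1).
Factor: A=1; B=1; C=k**2 + k/3 - 1/6.
Need (1)·f(k+1) − (1)·f(k) = k**2 + k/3 - 1/6.
Bound: deg f ≤ 3.
Match coefficients ⇒ f(k) = k*(2*k**2 - 2*k - 1)/6.
Then R = B(k−1)f/C = k*(2*k**2 - 2*k - 1)/(6*k**2 + 2*k - 1), so s_k = R(k)·t_k = 2*k*(-2*k**2 + 2*k + 1).
Check: Δs_k = -12*k**2 - 4*k + 2. ✓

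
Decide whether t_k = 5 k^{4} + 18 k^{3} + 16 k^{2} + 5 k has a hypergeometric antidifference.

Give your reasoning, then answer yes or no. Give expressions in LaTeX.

The ratio is (5*k**4 + 38*k**3 + 100*k**2 + 111*k + 44)/(k*(5*k**3 + 18*k**2 + 16*k + 5)).
Normal form (A,B,C) = (1, 1, k**4 + 18*k**3/5 + 16*k**2/5 + k).
Set up (1)·f(k+1) − (1)·f(k) − (k**4 + 18*k**3/5 + 16*k**2/5 + k) = 0.
d = 5 from the (0,0,4) case.
A polynomial solution: f(k) = k**2*(k - 1)*(k**2 + 3*k + 1)/5.
So s_k = (B(k−1)f/C)·t_k = (k*(k - 1)*(k**2 + 3*k + 1)/(5*k**3 + 18*k**2 + 16*k + 5))·t_k = k**2*(k**3 + 2*k**2 - 2*k - 1).
s_(k+1) − s_k = k*(5*k**3 + 18*k**2 + 16*k + 5) = t_k.

Yes. s_k = k^{2} \left(k^{3} + 2 k^{2} - 2 k - 1\right).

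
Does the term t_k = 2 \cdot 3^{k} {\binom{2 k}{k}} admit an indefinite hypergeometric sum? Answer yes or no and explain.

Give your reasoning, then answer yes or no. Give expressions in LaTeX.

No — key equation has no polynomial f.

The ratio is 6*(2*k + 1)/(k + 1).
Normal form (A,B,C) = (12*k + 6, k + 1, 1).
Set up (12*k + 6)·f(k+1) − (k)·f(k) − (1) = 0.
Degrees (1,1,0) ⇒ d ≤ -1.
Bound -1 < 0, so the key equation has no polynomial solution.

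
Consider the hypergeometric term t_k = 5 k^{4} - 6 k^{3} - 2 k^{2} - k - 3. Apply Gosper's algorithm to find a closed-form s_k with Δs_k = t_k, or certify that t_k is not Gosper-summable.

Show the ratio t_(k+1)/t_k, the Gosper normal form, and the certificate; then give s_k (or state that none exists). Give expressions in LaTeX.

s_k = k \left(k^{4} - 4 k^{3} + 4 k^{2} - k - 3\right)

Compute t_(k+1)/t_k: get (5*k**4 + 14*k**3 + 10*k**2 - 3*k - 7)/(5*k**4 - 6*k**3 - 2*k**2 - k - 3).
Normal form (A,B,C) = (1, 1, k**4 - 6*k**3/5 - 2*k**2/5 - k/5 - 3/5).
Need (1)·f(k+1) − (1)·f(k) = k**4 - 6*k**3/5 - 2*k**2/5 - k/5 - 3/5.
Bound: deg f ≤ 5.
Solve for f: f(k) = k*(k**4 - 4*k**3 + 4*k**2 - k - 3)/5 (degree 5 ≤ 5).
Then R = B(k−1)f/C = k*(k**4 - 4*k**3 + 4*k**2 - k - 3)/(5*k**4 - 6*k**3 - 2*k**2 - k - 3), so s_k = R(k)·t_k = k*(k**4 - 4*k**3 + 4*k**2 - k - 3).
Verify: 5*k**4 - 6*k**3 - 2*k**2 - k - 3 matches t_k.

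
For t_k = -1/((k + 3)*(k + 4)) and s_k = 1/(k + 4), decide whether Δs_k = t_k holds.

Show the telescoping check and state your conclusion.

Invalid: residual 2/(k**3 + 12*k**2 + 47*k + 60) ≠ 0.

s_(k+1) = 1/(k + 5)
s_(k+1) − s_k = -1/((k + 4)*(k + 5))
(s_(k+1) − s_k) − t_k = 2/(k**3 + 12*k**2 + 47*k + 60)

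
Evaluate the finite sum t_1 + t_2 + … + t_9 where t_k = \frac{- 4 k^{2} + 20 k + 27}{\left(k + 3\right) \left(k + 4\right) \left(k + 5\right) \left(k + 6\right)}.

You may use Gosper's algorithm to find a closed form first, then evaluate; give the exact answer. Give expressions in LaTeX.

Step 1: r(k) = (4*k**3 - 79*k - 129)/(4*k**3 + 8*k**2 - 167*k - 189).
Factor: A=k + 3; B=k + 7; C=k**2 - 5*k - 27/4.
f must satisfy (k + 3)·f(k+1) − (k + 6)·f(k) = k**2 - 5*k - 27/4.
d = 3 from the (1,1,2) case.
Coefficient equations give f(k) = -k*(k**2 + 252*k + 287)/240.
Then R = B(k−1)f/C = -k*(k + 6)*(k**2 + 252*k + 287)/(60*(4*k**2 - 20*k - 27)), so s_k = R(k)·t_k = k*(k**2 + 252*k + 287)/(60*(k + 3)*(k + 4)*(k + 5)).
Δs = (-4*k**2 + 20*k + 27)/(k**4 + 18*k**3 + 119*k**2 + 342*k + 360), as required.
Sum = s_(10) − s_(1); s_(10) = 323/1820, s_(1) = 3/40 ⇒ 373/3640.

Σ = 373/3640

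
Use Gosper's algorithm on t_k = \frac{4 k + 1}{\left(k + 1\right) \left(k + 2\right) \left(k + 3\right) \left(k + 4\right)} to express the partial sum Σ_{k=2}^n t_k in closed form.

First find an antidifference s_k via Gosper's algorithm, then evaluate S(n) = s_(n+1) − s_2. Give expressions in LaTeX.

Ratio r(k) = (k + 1)*(4*k + 5)/((k + 5)*(4*k + 1)).
A = k + 1, B = k + 5, C = k + 1/4.
Set up (k + 1)·f(k+1) − (k + 4)·f(k) − (k + 1/4) = 0.
Degrees (1,1,1) ⇒ d ≤ 3.
Match coefficients ⇒ f(k) = k*(k**2 + 6*k - 1)/24.
Get s_k = R·t_k = k*(k**2 + 6*k - 1)/(6*(k + 1)*(k + 2)*(k + 3)) with R(k) = B(k−1)f(k)/C(k) = k*(k + 4)*(k**2 + 6*k - 1)/(6*(4*k + 1)).
Verify: (4*k + 1)/(k**4 + 10*k**3 + 35*k**2 + 50*k + 24) matches t_k.
Telescope: S(n) = s_(n+1) − s_(2) = (n**3 + 9*n**2 + 14*n + 6)/(6*(n**3 + 9*n**2 + 26*n + 24)) − (1/12) = (n**3 + 9*n**2 + 2*n - 12)/(12*(n**3 + 9*n**2 + 26*n + 24)).

S(n) = \frac{n^{3} + 9 n^{2} + 2 n - 12}{12 \left(n^{3} + 9 n^{2} + 26 n + 24\right)}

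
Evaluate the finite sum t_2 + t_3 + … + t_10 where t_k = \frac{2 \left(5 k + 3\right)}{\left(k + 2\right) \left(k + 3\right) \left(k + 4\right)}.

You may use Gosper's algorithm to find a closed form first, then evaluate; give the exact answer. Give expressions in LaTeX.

Σ = 1773/1820

Ratio r(k) = (k + 2)*(5*k + 8)/((k + 5)*(5*k + 3)).
Factor: A=k + 2; B=k + 5; C=k + 3/5.
Set up (k + 2)·f(k+1) − (k + 4)·f(k) − (k + 3/5) = 0.
Degrees (1,1,1) ⇒ d ≤ 2.
Match coefficients ⇒ f(k) = k*(13*k + 5)/60.
Certificate R = B(k−1)f/C = k*(k + 4)*(13*k + 5)/(12*(5*k + 3)) gives s_k = k*(13*k + 5)/(6*(k + 2)*(k + 3)).
Check: Δs_k = 2*(5*k + 3)/(k**3 + 9*k**2 + 26*k + 24). ✓
Sum = s_(11) − s_(2); s_(11) = 407/273, s_(2) = 31/60 ⇒ 1773/1820.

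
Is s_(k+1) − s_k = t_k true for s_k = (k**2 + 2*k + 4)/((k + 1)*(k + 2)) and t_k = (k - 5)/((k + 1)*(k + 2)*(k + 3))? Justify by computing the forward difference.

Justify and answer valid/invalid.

valid; difference matches t_k

s_(k+1) = (2*k + (k + 1)**2 + 6)/((k + 2)*(k + 3))
s_(k+1) − s_k = (k - 5)/(k**3 + 6*k**2 + 11*k + 6)
(s_(k+1) − s_k) − t_k = 0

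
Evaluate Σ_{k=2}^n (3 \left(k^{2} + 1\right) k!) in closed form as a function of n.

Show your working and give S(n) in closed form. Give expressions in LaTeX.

S(n) = 3 n \left(n + 1\right)! - 6

r(k) = (k + 1)*((k + 1)**2 + 1)/(k**2 + 1) after simplifying.
A = k + 1, B = 1, C = k**2 + 1.
Need (k + 1)·f(k+1) − (1)·f(k) = k**2 + 1.
deg f ≤ 1 (via 1,0,2).
Solve for f: f(k) = k - 1 (degree 1 ≤ 1).
So s_k = (B(k−1)f/C)·t_k = ((k - 1)/(k**2 + 1))·t_k = 3*(k - 1)*factorial(k).
Check: Δs_k = 3*(k**2 + 1)*factorial(k). ✓
Σ_(k=2)^n t_k = s_(n+1) − s_(2) = (3*n*factorial(n + 1)) − (6), i.e. 3*n*factorial(n + 1) - 6.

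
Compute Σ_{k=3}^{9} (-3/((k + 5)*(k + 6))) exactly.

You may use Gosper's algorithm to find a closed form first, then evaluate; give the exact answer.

r(k) = (k + 5)/(k + 7) after simplifying.
Factor: A=k + 5; B=k + 7; C=1.
Key eq: (k + 5)·f(k+1) = (k + 6)·f(k) + (1).
Degrees (1,1,0) ⇒ d ≤ 1.
Solving with deg f ≤ 1: f(k) = k/5.
R(k) = B(k−1)·f(k)/C(k) = k*(k + 6)/5; s_k = R·t_k = -3*k/(5*k + 25).
Δs = -3/(k**2 + 11*k + 30), as required.
Evaluate s at k=10 and k=3: -2/5 and -9/40; difference -7/40.

Σ = -7/40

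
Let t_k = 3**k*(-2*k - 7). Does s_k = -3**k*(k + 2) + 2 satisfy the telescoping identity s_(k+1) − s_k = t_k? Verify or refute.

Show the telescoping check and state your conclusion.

valid; difference matches t_k

s_(k+1) = -3*3**k*(k + 3) + 2
s_(k+1) − s_k = 3**k*(-2*k - 7)
(s_(k+1) − s_k) − t_k = 0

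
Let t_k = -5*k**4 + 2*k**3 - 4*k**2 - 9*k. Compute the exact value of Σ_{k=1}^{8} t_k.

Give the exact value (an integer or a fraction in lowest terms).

Compute t_(k+1)/t_k: get (5*k**4 + 18*k**3 + 28*k**2 + 31*k + 16)/(k*(5*k**3 - 2*k**2 + 4*k + 9)).
Gosper form: A/B · C(k+1)/C(k) with A=1, B=1, C=k**4 - 2*k**3/5 + 4*k**2/5 + 9*k/5.
Solve (1)·f(k+1) − (1)·f(k) = k**4 - 2*k**3/5 + 4*k**2/5 + 9*k/5.
deg f ≤ 5 (via 0,0,4).
Solving with deg f ≤ 5: f(k) = k*(k - 1)*(k**3 - 2*k**2 + 2*k + 4)/5.
R(k) = B(k−1)·f(k)/C(k) = (k - 1)*(k**3 - 2*k**2 + 2*k + 4)/(5*k**3 - 2*k**2 + 4*k + 9); s_k = R·t_k = k*(-k**4 + 3*k**3 - 4*k**2 - 2*k + 4).
Δs = k*(-5*k**3 + 2*k**2 - 4*k - 9), as required.
Sum = s_(9) − s_(1); s_(9) = -42408, s_(1) = 0 ⇒ -42408.

Σ = -42408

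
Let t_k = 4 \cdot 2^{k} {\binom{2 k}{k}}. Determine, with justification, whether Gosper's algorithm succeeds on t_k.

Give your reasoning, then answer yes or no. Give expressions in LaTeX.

No — key equation has no polynomial f.

Step 1: r(k) = 4*(2*k + 1)/(k + 1).
A = 8*k + 4, B = k + 1, C = 1.
Need (8*k + 4)·f(k+1) − (k)·f(k) = 1.
deg f ≤ -1 (via 1,1,0).
d = -1 < 0 ⇒ no nonzero polynomial f; not summable.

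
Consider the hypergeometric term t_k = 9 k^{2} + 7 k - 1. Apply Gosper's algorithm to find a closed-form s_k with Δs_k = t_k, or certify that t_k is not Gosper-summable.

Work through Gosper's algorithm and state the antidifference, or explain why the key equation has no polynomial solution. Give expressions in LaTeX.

Step 1: r(k) = (9*k**2 + 25*k + 15)/(9*k**2 + 7*k - 1).
A = 1, B = 1, C = k**2 + 7*k/9 - 1/9.
Set up (1)·f(k+1) − (1)·f(k) − (k**2 + 7*k/9 - 1/9) = 0.
deg f ≤ 3 (via 0,0,2).
A polynomial solution: f(k) = k*(3*k**2 - k - 3)/9.
R(k) = B(k−1)·f(k)/C(k) = k*(3*k**2 - k - 3)/(9*k**2 + 7*k - 1); s_k = R·t_k = k*(3*k**2 - k - 3).
Verify: 9*k**2 + 7*k - 1 matches t_k.

s_k = k \left(3 k^{2} - k - 3\right)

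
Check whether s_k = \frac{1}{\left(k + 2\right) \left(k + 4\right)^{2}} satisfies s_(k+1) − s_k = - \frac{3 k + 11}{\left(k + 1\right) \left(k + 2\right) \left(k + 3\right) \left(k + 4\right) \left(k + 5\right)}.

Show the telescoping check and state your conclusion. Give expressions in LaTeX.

s_(k+1) = 1/((k + 3)*(k + 5)**2)
s_(k+1) − s_k = 1/((k + 3)*(k + 5)**2) - 1/((k + 2)*(k + 4)**2)
(s_(k+1) − s_k) − t_k = 3*(4*k**2 + 31*k + 59)/(k**7 + 24*k**6 + 240*k**5 + 1290*k**4 + 3999*k**3 + 7086*k**2 + 6560*k + 2400)

Invalid: residual \frac{3 \left(4 k^{2} + 31 k + 59\right)}{k^{7} + 24 k^{6} + 240 k^{5} + 1290 k^{4} + 3999 k^{3} + 7086 k^{2} + 6560 k + 2400} ≠ 0.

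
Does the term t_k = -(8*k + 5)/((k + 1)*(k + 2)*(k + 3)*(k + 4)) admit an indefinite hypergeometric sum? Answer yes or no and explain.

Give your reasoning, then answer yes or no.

Ratio r(k) = (k + 1)*(8*k + 13)/((k + 5)*(8*k + 5)).
Normal form (A,B,C) = (k + 1, k + 5, k + 5/8).
Solve (k + 1)·f(k+1) − (k + 4)·f(k) = k + 5/8.
Bound: deg f ≤ 3.
Coefficient equations give f(k) = k*(k**2 + 6*k + 3)/16.
So s_k = (B(k−1)f/C)·t_k = (k*(k + 4)*(k**2 + 6*k + 3)/(2*(8*k + 5)))·t_k = k*(-k**2 - 6*k - 3)/(2*(k + 1)*(k + 2)*(k + 3)).
Check: Δs_k = (-8*k - 5)/(k**4 + 10*k**3 + 35*k**2 + 50*k + 24). ✓

Yes. s_k = k*(-k**2 - 6*k - 3)/(2*(k + 1)*(k + 2)*(k + 3)).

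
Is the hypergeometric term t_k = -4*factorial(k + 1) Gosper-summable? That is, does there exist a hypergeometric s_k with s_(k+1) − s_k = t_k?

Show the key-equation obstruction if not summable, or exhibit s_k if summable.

r(k) = k + 2 after simplifying.
Take A(k)=k + 2, B(k)=1, C(k)=1.
Need (k + 2)·f(k+1) − (1)·f(k) = 1.
Degrees (1,0,0) ⇒ d ≤ -1.
Negative degree bound (-1): no f exists, t_k not Gosper-summable.

No — key equation has no polynomial f.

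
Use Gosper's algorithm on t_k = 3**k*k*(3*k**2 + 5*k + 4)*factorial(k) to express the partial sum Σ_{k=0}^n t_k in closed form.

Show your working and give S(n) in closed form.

S(n) = 3**(n + 1)*n*(n + 1)*factorial(n + 1)

Ratio r(k) = (k + 1)**2*(15*k + 9*(k + 1)**2 + 27)/(k*(3*k**2 + 5*k + 4)).
A = 3*k + 3, B = 1, C = k**3 + 5*k**2/3 + 4*k/3.
f must satisfy (3*k + 3)·f(k+1) − (1)·f(k) = k**3 + 5*k**2/3 + 4*k/3.
From deg A=1, deg B=0, deg C=3: d=2.
A polynomial solution: f(k) = k*(k - 1)/3.
Then R = B(k−1)f/C = (k - 1)/(3*k**2 + 5*k + 4), so s_k = R(k)·t_k = 3**k*k*(k - 1)*factorial(k).
s_(k+1) − s_k = 3**k*k*(3*k**2 + 5*k + 4)*factorial(k) = t_k.
Evaluate: s_(n+1) = 3**(n + 1)*n*(n + 1)*factorial(n + 1); subtract s_(0) = 0 ⇒ S(n) = 3**(n + 1)*n*(n + 1)*factorial(n + 1).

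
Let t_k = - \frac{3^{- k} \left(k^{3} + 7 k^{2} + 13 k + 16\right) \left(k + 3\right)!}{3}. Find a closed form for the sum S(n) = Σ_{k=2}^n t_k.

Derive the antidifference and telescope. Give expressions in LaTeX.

S(n) = 3^{- n - 1} \left(320 \cdot 3^{n} - n^{6} n! - 16 n^{5} n! - 96 n^{4} n! - 270 n^{3} n! - 359 n^{2} n! - 194 n n! - 24 n!\right)

The ratio is (k**4 + 14*k**3 + 70*k**2 + 157*k + 148)/(3*(k**3 + 7*k**2 + 13*k + 16)).
Factor: A=k/3 + 4/3; B=1; C=k**3 + 7*k**2 + 13*k + 16.
f must satisfy (k/3 + 4/3)·f(k+1) − (1)·f(k) = k**3 + 7*k**2 + 13*k + 16.
From deg A=1, deg B=0, deg C=3: d=2.
Coefficient equations give f(k) = 3*(k**2 + 4*k - 4).
Get s_k = R·t_k = -(k**2 + 4*k - 4)*factorial(k + 3)/3**k with R(k) = B(k−1)f(k)/C(k) = 3*(k**2 + 4*k - 4)/(k**3 + 7*k**2 + 13*k + 16).
Verify: -(k**3 + 7*k**2 + 13*k + 16)*factorial(k + 3)/(3*3**k) matches t_k.
Σ_(k=2)^n t_k = s_(n+1) − s_(2) = (-3**(-n - 1)*(n**2 + 6*n + 1)*factorial(n + 4)) − (-320/3), i.e. 3**(-n - 1)*(320*3**n - n**6*factorial(n) - 16*n**5*factorial(n) - 96*n**4*factorial(n) - 270*n**3*factorial(n) - 359*n**2*factorial(n) - 194*n*factorial(n) - 24*factorial(n)).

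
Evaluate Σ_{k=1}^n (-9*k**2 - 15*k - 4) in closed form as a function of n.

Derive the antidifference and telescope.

t_(k+1)/t_k = (3*k + 7)/(3*k + 1).
Normal form (A,B,C) = (1, 1, k**2 + 5*k/3 + 4/9).
Set up (1)·f(k+1) − (1)·f(k) − (k**2 + 5*k/3 + 4/9) = 0.
deg f ≤ 3 (via 0,0,2).
Solving with deg f ≤ 3: f(k) = k*(3*k**2 + 3*k - 2)/9.
Then R = B(k−1)f/C = k*(3*k**2 + 3*k - 2)/((3*k + 1)*(3*k + 4)), so s_k = R(k)·t_k = k*(-3*k**2 - 3*k + 2).
s_(k+1) − s_k = -9*k**2 - 15*k - 4 = t_k.
Telescope: S(n) = s_(n+1) − s_(1) = -3*n**3 - 12*n**2 - 13*n - 4 − (-4) = n*(-3*n**2 - 12*n - 13).

S(n) = n*(-3*n**2 - 12*n - 13)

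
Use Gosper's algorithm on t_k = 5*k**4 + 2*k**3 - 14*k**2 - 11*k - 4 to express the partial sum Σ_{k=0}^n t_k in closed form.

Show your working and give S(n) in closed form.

r(k) = (5*k**4 + 22*k**3 + 22*k**2 - 13*k - 22)/(5*k**4 + 2*k**3 - 14*k**2 - 11*k - 4) after simplifying.
Gosper form: A/B · C(k+1)/C(k) with A=1, B=1, C=k**4 + 2*k**3/5 - 14*k**2/5 - 11*k/5 - 4/5.
Set up (1)·f(k+1) − (1)·f(k) − (k**4 + 2*k**3/5 - 14*k**2/5 - 11*k/5 - 4/5) = 0.
deg f ≤ 5 (via 0,0,4).
Coefficient equations give f(k) = k*(k**4 - 2*k**3 - 4*k**2 + 2*k - 1)/5.
Then R = B(k−1)f/C = k*(k**4 - 2*k**3 - 4*k**2 + 2*k - 1)/(5*k**4 + 2*k**3 - 14*k**2 - 11*k - 4), so s_k = R(k)·t_k = k*(k**4 - 2*k**3 - 4*k**2 + 2*k - 1).
Verify: 5*k**4 + 2*k**3 - 14*k**2 - 11*k - 4 matches t_k.
Σ_(k=0)^n t_k = s_(n+1) − s_(0) = (n**5 + 3*n**4 - 2*n**3 - 12*n**2 - 12*n - 4) − (0), i.e. n**5 + 3*n**4 - 2*n**3 - 12*n**2 - 12*n - 4.

S(n) = n**5 + 3*n**4 - 2*n**3 - 12*n**2 - 12*n - 4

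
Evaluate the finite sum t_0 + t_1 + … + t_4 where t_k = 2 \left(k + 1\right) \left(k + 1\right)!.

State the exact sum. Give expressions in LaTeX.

Σ = 1438

Ratio r(k) = (k + 2)**2/(k + 1).
Factor: A=k + 2; B=1; C=k + 1.
f must satisfy (k + 2)·f(k+1) − (1)·f(k) = k + 1.
d = 0 from the (1,0,1) case.
Solving with deg f ≤ 0: f(k) = 1.
So s_k = (B(k−1)f/C)·t_k = (1/(k + 1))·t_k = 2*factorial(k + 1).
s_(k+1) − s_k = 2*(k + 1)*factorial(k + 1) = t_k.
Evaluate s at k=5 and k=0: 1440 and 2; difference 1438.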